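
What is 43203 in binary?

Using repeated division by 2:
43203 ÷ 2 = 21601 remainder 1
21601 ÷ 2 = 10800 remainder 1
10800 ÷ 2 = 5400 remainder 0
5400 ÷ 2 = 2700 remainder 0
2700 ÷ 2 = 1350 remainder 0
1350 ÷ 2 = 675 remainder 0
675 ÷ 2 = 337 remainder 1
337 ÷ 2 = 168 remainder 1
168 ÷ 2 = 84 remainder 0
84 ÷ 2 = 42 remainder 0
42 ÷ 2 = 21 remainder 0
21 ÷ 2 = 10 remainder 1
10 ÷ 2 = 5 remainder 0
5 ÷ 2 = 2 remainder 1
2 ÷ 2 = 1 remainder 0
1 ÷ 2 = 0 remainder 1
Reading remainders bottom to top: 1010100011000011



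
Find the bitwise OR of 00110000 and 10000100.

OR: 1 when either bit is 1
  00110000
| 10000100
----------
  10110100
Decimal: 48 | 132 = 180



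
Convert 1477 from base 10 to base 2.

Using repeated division by 2:
1477 ÷ 2 = 738 remainder 1
738 ÷ 2 = 369 remainder 0
369 ÷ 2 = 184 remainder 1
184 ÷ 2 = 92 remainder 0
92 ÷ 2 = 46 remainder 0
46 ÷ 2 = 23 remainder 0
23 ÷ 2 = 11 remainder 1
11 ÷ 2 = 5 remainder 1
5 ÷ 2 = 2 remainder 1
2 ÷ 2 = 1 remainder 0
1 ÷ 2 = 0 remainder 1
Reading remainders bottom to top: 10111000101



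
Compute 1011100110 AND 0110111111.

AND: 1 only when both bits are 1
  1011100110
& 0110111111
------------
  0010100110
Decimal: 742 & 447 = 166



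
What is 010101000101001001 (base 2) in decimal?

Sum of powers of 2 for each 1-bit:
2^0 + 2^3 + 2^6 + 2^8 + 2^12 + 2^14 + 2^16
= 1 + 8 + 64 + 256 + 4096 + 16384 + 65536
= 86345



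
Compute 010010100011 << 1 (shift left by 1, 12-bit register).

Original: 010010100011 (decimal 1187)
Shift left by 1 position
Append 1 zero on the right
Result: 100101000110 (decimal 2374)
Equivalent: 1187 << 1 = 1187 × 2^1 = 2374



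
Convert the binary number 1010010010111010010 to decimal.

Sum of powers of 2 for each 1-bit:
2^1 + 2^4 + 2^6 + 2^7 + 2^8 + 2^10 + 2^13 + 2^16 + 2^18
= 2 + 16 + 64 + 128 + 256 + 1024 + 8192 + 65536 + 262144
= 337362



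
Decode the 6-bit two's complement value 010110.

Binary: 010110
Sign bit: 0 (non-negative)
Read directly as an unsigned value:
010110 = 16 + 4 + 2 = 22
Value: 22



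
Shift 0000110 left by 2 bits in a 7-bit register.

Original: 0000110 (decimal 6)
Shift left by 2 positions
Append 2 zeros on the right
Result: 0011000 (decimal 24)
Equivalent: 6 << 2 = 6 × 2^2 = 24



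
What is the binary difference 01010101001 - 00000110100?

Method 1 - Direct subtraction (column by column from the right: bit − bit − borrow-in; if negative, add 2 and borrow 1 from the next column):
borrow: 00011101000
        01010101001
-       00000110100
-------------------
        01001110101

Method 2 - Add two's complement:
Two's complement of 00000110100: invert → 11111001011, add 1 → 11111001100
  01010101001
+ 11111001100
-------------
 101001110101  (end carry out of the top bit = 1)
Discarding the end carry: 01001110101
Decimal check:
  01010101001 = 512 + 128 + 32 + 8 + 1 = 681
  00000110100 = 32 + 16 + 4 = 52
  681 - 52 = 629, and 01001110101 = 512 + 64 + 32 + 16 + 4 + 1 = 629 ✓



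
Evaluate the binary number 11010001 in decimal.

Sum of powers of 2 for each 1-bit:
2^0 + 2^4 + 2^6 + 2^7
= 1 + 16 + 64 + 128
= 209



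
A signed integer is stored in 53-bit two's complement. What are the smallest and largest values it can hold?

For 53-bit two's complement:
Minimum: -2^52 = -4503599627370496
Maximum: 2^52 - 1 = 4503599627370495



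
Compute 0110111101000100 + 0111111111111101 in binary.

Add column by column from the right: bit + bit + carry-in; write the sum mod 2, carry 1 when the sum is 2 or 3.
carry:  1111111111111000
        0110111101000100
+       0111111111111101
------------------------
       01110111101000001
(the carry out of the leftmost column, 0, becomes the leading bit)
Decimal check:
  0110111101000100 = 16384 + 8192 + 2048 + 1024 + 512 + 256 + 64 + 4 = 28484
  0111111111111101 = 16384 + 8192 + 4096 + 2048 + 1024 + 512 + 256 + 128 + 64 + 32 + 16 + 8 + 4 + 1 = 32765
  28484 + 32765 = 61249, and 01110111101000001 = 32768 + 16384 + 8192 + 2048 + 1024 + 512 + 256 + 64 + 1 = 61249 ✓



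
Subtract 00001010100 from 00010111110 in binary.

Method 1 - Direct subtraction (column by column from the right: bit − bit − borrow-in; if negative, add 2 and borrow 1 from the next column):
borrow: 00010000000
        00010111110
-       00001010100
-------------------
        00001101010

Method 2 - Add two's complement:
Two's complement of 00001010100: invert → 11110101011, add 1 → 11110101100
  00010111110
+ 11110101100
-------------
 100001101010  (end carry out of the top bit = 1)
Discarding the end carry: 00001101010
Decimal check:
  00010111110 = 128 + 32 + 16 + 8 + 4 + 2 = 190
  00001010100 = 64 + 16 + 4 = 84
  190 - 84 = 106, and 00001101010 = 64 + 32 + 8 + 2 = 106 ✓



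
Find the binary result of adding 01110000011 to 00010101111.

Add column by column from the right: bit + bit + carry-in; write the sum mod 2, carry 1 when the sum is 2 or 3.
carry:  11100011110
        01110000011
+       00010101111
-------------------
       010000110010
(the carry out of the leftmost column, 0, becomes the leading bit)
Decimal check:
  01110000011 = 512 + 256 + 128 + 2 + 1 = 899
  00010101111 = 128 + 32 + 8 + 4 + 2 + 1 = 175
  899 + 175 = 1074, and 010000110010 = 1024 + 32 + 16 + 2 = 1074 ✓



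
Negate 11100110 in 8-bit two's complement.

Original (sign bit 1, negative): 11100110
Step 1 - Invert all bits: 00011001
Step 2 - Add 1: 00011010
Verification: 11100110 + 00011010 = 100000000; discarding the end carry (carry out of the top bit) leaves the 8-bit value 00000000, as required for x + (-x)



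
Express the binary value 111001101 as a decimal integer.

Sum of powers of 2 for each 1-bit:
2^0 + 2^2 + 2^3 + 2^6 + 2^7 + 2^8
= 1 + 4 + 8 + 64 + 128 + 256
= 461



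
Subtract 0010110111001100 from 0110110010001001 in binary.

Method 1 - Direct subtraction (column by column from the right: bit − bit − borrow-in; if negative, add 2 and borrow 1 from the next column):
borrow: 0111111111111000
        0110110010001001
-       0010110111001100
------------------------
        0011111010111101

Method 2 - Add two's complement:
Two's complement of 0010110111001100: invert → 1101001000110011, add 1 → 1101001000110100
  0110110010001001
+ 1101001000110100
------------------
 10011111010111101  (end carry out of the top bit = 1)
Discarding the end carry: 0011111010111101
Decimal check:
  0110110010001001 = 16384 + 8192 + 2048 + 1024 + 128 + 8 + 1 = 27785
  0010110111001100 = 8192 + 2048 + 1024 + 256 + 128 + 64 + 8 + 4 = 11724
  27785 - 11724 = 16061, and 0011111010111101 = 8192 + 4096 + 2048 + 1024 + 512 + 128 + 32 + 16 + 8 + 4 + 1 = 16061 ✓



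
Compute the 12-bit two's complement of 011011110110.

Original: 011011110110
Step 1 - Invert all bits: 100100001001
Step 2 - Add 1: 100100001010
Verification: 011011110110 + 100100001010 = 1000000000000; discarding the end carry (carry out of the top bit) leaves the 12-bit value 000000000000, as required for x + (-x)



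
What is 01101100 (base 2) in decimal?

Sum of powers of 2 for each 1-bit:
2^2 + 2^3 + 2^5 + 2^6
= 4 + 8 + 32 + 64
= 108



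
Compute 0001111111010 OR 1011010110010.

OR: 1 when either bit is 1
  0001111111010
| 1011010110010
---------------
  1011111111010
Decimal: 1018 | 5810 = 6138



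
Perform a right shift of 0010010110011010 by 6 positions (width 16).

Original: 0010010110011010 (decimal 9626)
Shift right by 6 positions
Drop the 6 low bits; fill with zeros on the left
Result: 0000000010010110 (decimal 150)
Equivalent: 9626 >> 6 = 9626 ÷ 2^6 = 150



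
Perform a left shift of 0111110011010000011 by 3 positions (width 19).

Original: 0111110011010000011 (decimal 255619)
Shift left by 3 positions
Append 3 zeros on the right and drop the 3 high bits that overflow the 19-bit width
Result: 1110011010000011000 (decimal 472088)
Equivalent: 255619 << 3 = 255619 × 2^3 = 2044952, truncated to 19 bits = 472088



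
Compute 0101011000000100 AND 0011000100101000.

AND: 1 only when both bits are 1
  0101011000000100
& 0011000100101000
------------------
  0001000000000000
Decimal: 22020 & 12584 = 4096



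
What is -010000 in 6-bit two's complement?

Original: 010000
Step 1 - Invert all bits: 101111
Step 2 - Add 1: 110000
Verification: 010000 + 110000 = 1000000; discarding the end carry (carry out of the top bit) leaves the 6-bit value 000000, as required for x + (-x)



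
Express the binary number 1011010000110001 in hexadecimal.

Group into 4-bit nibbles from right:
  1011 = B
  0100 = 4
  0011 = 3
  0001 = 1
Result: B431



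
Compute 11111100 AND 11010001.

AND: 1 only when both bits are 1
  11111100
& 11010001
----------
  11010000
Decimal: 252 & 209 = 208



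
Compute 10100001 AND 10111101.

AND: 1 only when both bits are 1
  10100001
& 10111101
----------
  10100001
Decimal: 161 & 189 = 161



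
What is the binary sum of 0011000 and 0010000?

Add column by column from the right: bit + bit + carry-in; write the sum mod 2, carry 1 when the sum is 2 or 3.
carry:  0100000
        0011000
+       0010000
---------------
       00101000
(the carry out of the leftmost column, 0, becomes the leading bit)
Decimal check:
  0011000 = 16 + 8 = 24
  0010000 = 16
  24 + 16 = 40, and 00101000 = 32 + 8 = 40 ✓



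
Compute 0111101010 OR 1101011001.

OR: 1 when either bit is 1
  0111101010
| 1101011001
------------
  1111111011
Decimal: 490 | 857 = 1019



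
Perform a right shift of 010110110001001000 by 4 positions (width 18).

Original: 010110110001001000 (decimal 93256)
Shift right by 4 positions
Drop the 4 low bits; fill with zeros on the left
Result: 000001011011000100 (decimal 5828)
Equivalent: 93256 >> 4 = 93256 ÷ 2^4 = 5828



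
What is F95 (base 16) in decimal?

Expand by place value (powers of 16):
Digit values: F = 15
F95 = 15 × 16^2 + 9 × 16^1 + 5 × 16^0
= 15 × 256 + 9 × 16 + 5 × 1
= 3840 + 144 + 5
= 3989



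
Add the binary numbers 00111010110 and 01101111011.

Add column by column from the right: bit + bit + carry-in; write the sum mod 2, carry 1 when the sum is 2 or 3.
carry:  11111111100
        00111010110
+       01101111011
-------------------
       010101010001
(the carry out of the leftmost column, 0, becomes the leading bit)
Decimal check:
  00111010110 = 256 + 128 + 64 + 16 + 4 + 2 = 470
  01101111011 = 512 + 256 + 64 + 32 + 16 + 8 + 2 + 1 = 891
  470 + 891 = 1361, and 010101010001 = 1024 + 256 + 64 + 16 + 1 = 1361 ✓



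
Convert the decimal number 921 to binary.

Using repeated division by 2:
921 ÷ 2 = 460 remainder 1
460 ÷ 2 = 230 remainder 0
230 ÷ 2 = 115 remainder 0
115 ÷ 2 = 57 remainder 1
57 ÷ 2 = 28 remainder 1
28 ÷ 2 = 14 remainder 0
14 ÷ 2 = 7 remainder 0
7 ÷ 2 = 3 remainder 1
3 ÷ 2 = 1 remainder 1
1 ÷ 2 = 0 remainder 1
Reading remainders bottom to top: 1110011001



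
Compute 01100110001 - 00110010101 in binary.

Method 1 - Direct subtraction (column by column from the right: bit − bit − borrow-in; if negative, add 2 and borrow 1 from the next column):
borrow: 01100111000
        01100110001
-       00110010101
-------------------
        00110011100

Method 2 - Add two's complement:
Two's complement of 00110010101: invert → 11001101010, add 1 → 11001101011
  01100110001
+ 11001101011
-------------
 100110011100  (end carry out of the top bit = 1)
Discarding the end carry: 00110011100
Decimal check:
  01100110001 = 512 + 256 + 32 + 16 + 1 = 817
  00110010101 = 256 + 128 + 16 + 4 + 1 = 405
  817 - 405 = 412, and 00110011100 = 256 + 128 + 16 + 8 + 4 = 412 ✓



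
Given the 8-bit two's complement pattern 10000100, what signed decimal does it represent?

Binary: 10000100
Sign bit: 1 (negative)
Invert: 01111011
Add 1:  01111100
Magnitude: 01111100 = 64 + 32 + 16 + 8 + 4 = 124
Value: -124



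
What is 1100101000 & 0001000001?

AND: 1 only when both bits are 1
  1100101000
& 0001000001
------------
  0000000000
Decimal: 808 & 65 = 0



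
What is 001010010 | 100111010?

OR: 1 when either bit is 1
  001010010
| 100111010
-----------
  101111010
Decimal: 82 | 314 = 378



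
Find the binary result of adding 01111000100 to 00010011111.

Add column by column from the right: bit + bit + carry-in; write the sum mod 2, carry 1 when the sum is 2 or 3.
carry:  11100111000
        01111000100
+       00010011111
-------------------
       010001100011
(the carry out of the leftmost column, 0, becomes the leading bit)
Decimal check:
  01111000100 = 512 + 256 + 128 + 64 + 4 = 964
  00010011111 = 128 + 16 + 8 + 4 + 2 + 1 = 159
  964 + 159 = 1123, and 010001100011 = 1024 + 64 + 32 + 2 + 1 = 1123 ✓



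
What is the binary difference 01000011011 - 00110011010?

Method 1 - Direct subtraction (column by column from the right: bit − bit − borrow-in; if negative, add 2 and borrow 1 from the next column):
borrow: 01100000000
        01000011011
-       00110011010
-------------------
        00010000001

Method 2 - Add two's complement:
Two's complement of 00110011010: invert → 11001100101, add 1 → 11001100110
  01000011011
+ 11001100110
-------------
 100010000001  (end carry out of the top bit = 1)
Discarding the end carry: 00010000001
Decimal check:
  01000011011 = 512 + 16 + 8 + 2 + 1 = 539
  00110011010 = 256 + 128 + 16 + 8 + 2 = 410
  539 - 410 = 129, and 00010000001 = 128 + 1 = 129 ✓



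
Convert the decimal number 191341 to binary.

Using repeated division by 2:
191341 ÷ 2 = 95670 remainder 1
95670 ÷ 2 = 47835 remainder 0
47835 ÷ 2 = 23917 remainder 1
23917 ÷ 2 = 11958 remainder 1
11958 ÷ 2 = 5979 remainder 0
5979 ÷ 2 = 2989 remainder 1
2989 ÷ 2 = 1494 remainder 1
1494 ÷ 2 = 747 remainder 0
747 ÷ 2 = 373 remainder 1
373 ÷ 2 = 186 remainder 1
186 ÷ 2 = 93 remainder 0
93 ÷ 2 = 46 remainder 1
46 ÷ 2 = 23 remainder 0
23 ÷ 2 = 11 remainder 1
11 ÷ 2 = 5 remainder 1
5 ÷ 2 = 2 remainder 1
2 ÷ 2 = 1 remainder 0
1 ÷ 2 = 0 remainder 1
Reading remainders bottom to top: 101110101101101101



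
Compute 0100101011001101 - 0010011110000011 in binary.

Method 1 - Direct subtraction (column by column from the right: bit − bit − borrow-in; if negative, add 2 and borrow 1 from the next column):
borrow: 0100111000000100
        0100101011001101
-       0010011110000011
------------------------
        0010001101001010

Method 2 - Add two's complement:
Two's complement of 0010011110000011: invert → 1101100001111100, add 1 → 1101100001111101
  0100101011001101
+ 1101100001111101
------------------
 10010001101001010  (end carry out of the top bit = 1)
Discarding the end carry: 0010001101001010
Decimal check:
  0100101011001101 = 16384 + 2048 + 512 + 128 + 64 + 8 + 4 + 1 = 19149
  0010011110000011 = 8192 + 1024 + 512 + 256 + 128 + 2 + 1 = 10115
  19149 - 10115 = 9034, and 0010001101001010 = 8192 + 512 + 256 + 64 + 8 + 2 = 9034 ✓



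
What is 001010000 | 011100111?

OR: 1 when either bit is 1
  001010000
| 011100111
-----------
  011110111
Decimal: 80 | 231 = 247



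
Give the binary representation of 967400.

Using repeated division by 2:
967400 ÷ 2 = 483700 remainder 0
483700 ÷ 2 = 241850 remainder 0
241850 ÷ 2 = 120925 remainder 0
120925 ÷ 2 = 60462 remainder 1
60462 ÷ 2 = 30231 remainder 0
30231 ÷ 2 = 15115 remainder 1
15115 ÷ 2 = 7557 remainder 1
7557 ÷ 2 = 3778 remainder 1
3778 ÷ 2 = 1889 remainder 0
1889 ÷ 2 = 944 remainder 1
944 ÷ 2 = 472 remainder 0
472 ÷ 2 = 236 remainder 0
236 ÷ 2 = 118 remainder 0
118 ÷ 2 = 59 remainder 0
59 ÷ 2 = 29 remainder 1
29 ÷ 2 = 14 remainder 1
14 ÷ 2 = 7 remainder 0
7 ÷ 2 = 3 remainder 1
3 ÷ 2 = 1 remainder 1
1 ÷ 2 = 0 remainder 1
Reading remainders bottom to top: 11101100001011101000



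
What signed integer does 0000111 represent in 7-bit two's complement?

Binary: 0000111
Sign bit: 0 (non-negative)
Read directly as an unsigned value:
0000111 = 4 + 2 + 1 = 7
Value: 7



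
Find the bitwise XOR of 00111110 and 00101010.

XOR: 1 when bits differ
  00111110
^ 00101010
----------
  00010100
Decimal: 62 ^ 42 = 20



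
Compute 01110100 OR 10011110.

OR: 1 when either bit is 1
  01110100
| 10011110
----------
  11111110
Decimal: 116 | 158 = 254



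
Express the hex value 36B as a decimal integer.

Expand by place value (powers of 16):
Digit values: B = 11
36B = 3 × 16^2 + 6 × 16^1 + 11 × 16^0
= 3 × 256 + 6 × 16 + 11 × 1
= 768 + 96 + 11
= 875



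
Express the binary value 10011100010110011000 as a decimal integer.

Sum of powers of 2 for each 1-bit:
2^3 + 2^4 + 2^7 + 2^8 + 2^10 + 2^14 + 2^15 + 2^16 + 2^19
= 8 + 16 + 128 + 256 + 1024 + 16384 + 32768 + 65536 + 524288
= 640408



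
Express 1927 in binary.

Using repeated division by 2:
1927 ÷ 2 = 963 remainder 1
963 ÷ 2 = 481 remainder 1
481 ÷ 2 = 240 remainder 1
240 ÷ 2 = 120 remainder 0
120 ÷ 2 = 60 remainder 0
60 ÷ 2 = 30 remainder 0
30 ÷ 2 = 15 remainder 0
15 ÷ 2 = 7 remainder 1
7 ÷ 2 = 3 remainder 1
3 ÷ 2 = 1 remainder 1
1 ÷ 2 = 0 remainder 1
Reading remainders bottom to top: 11110000111



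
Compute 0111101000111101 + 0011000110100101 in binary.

Add column by column from the right: bit + bit + carry-in; write the sum mod 2, carry 1 when the sum is 2 or 3.
carry:  1110000001111010
        0111101000111101
+       0011000110100101
------------------------
       01010101111100010
(the carry out of the leftmost column, 0, becomes the leading bit)
Decimal check:
  0111101000111101 = 16384 + 8192 + 4096 + 2048 + 512 + 32 + 16 + 8 + 4 + 1 = 31293
  0011000110100101 = 8192 + 4096 + 256 + 128 + 32 + 4 + 1 = 12709
  31293 + 12709 = 44002, and 01010101111100010 = 32768 + 8192 + 2048 + 512 + 256 + 128 + 64 + 32 + 2 = 44002 ✓



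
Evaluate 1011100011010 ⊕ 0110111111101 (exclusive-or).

XOR: 1 when bits differ
  1011100011010
^ 0110111111101
---------------
  1101011100111
Decimal: 5914 ^ 3581 = 6887



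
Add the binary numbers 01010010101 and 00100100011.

Add column by column from the right: bit + bit + carry-in; write the sum mod 2, carry 1 when the sum is 2 or 3.
carry:  00000001110
        01010010101
+       00100100011
-------------------
       001110111000
(the carry out of the leftmost column, 0, becomes the leading bit)
Decimal check:
  01010010101 = 512 + 128 + 16 + 4 + 1 = 661
  00100100011 = 256 + 32 + 2 + 1 = 291
  661 + 291 = 952, and 001110111000 = 512 + 256 + 128 + 32 + 16 + 8 = 952 ✓



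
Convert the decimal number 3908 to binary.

Using repeated division by 2:
3908 ÷ 2 = 1954 remainder 0
1954 ÷ 2 = 977 remainder 0
977 ÷ 2 = 488 remainder 1
488 ÷ 2 = 244 remainder 0
244 ÷ 2 = 122 remainder 0
122 ÷ 2 = 61 remainder 0
61 ÷ 2 = 30 remainder 1
30 ÷ 2 = 15 remainder 0
15 ÷ 2 = 7 remainder 1
7 ÷ 2 = 3 remainder 1
3 ÷ 2 = 1 remainder 1
1 ÷ 2 = 0 remainder 1
Reading remainders bottom to top: 111101000100



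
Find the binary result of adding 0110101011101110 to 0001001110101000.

Add column by column from the right: bit + bit + carry-in; write the sum mod 2, carry 1 when the sum is 2 or 3.
carry:  0000011111010000
        0110101011101110
+       0001001110101000
------------------------
       00111111010010110
(the carry out of the leftmost column, 0, becomes the leading bit)
Decimal check:
  0110101011101110 = 16384 + 8192 + 2048 + 512 + 128 + 64 + 32 + 8 + 4 + 2 = 27374
  0001001110101000 = 4096 + 512 + 256 + 128 + 32 + 8 = 5032
  27374 + 5032 = 32406, and 00111111010010110 = 16384 + 8192 + 4096 + 2048 + 1024 + 512 + 128 + 16 + 4 + 2 = 32406 ✓



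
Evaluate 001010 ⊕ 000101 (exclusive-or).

XOR: 1 when bits differ
  001010
^ 000101
--------
  001111
Decimal: 10 ^ 5 = 15



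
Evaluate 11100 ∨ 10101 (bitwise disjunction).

OR: 1 when either bit is 1
  11100
| 10101
-------
  11101
Decimal: 28 | 21 = 29



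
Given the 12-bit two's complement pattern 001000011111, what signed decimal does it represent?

Binary: 001000011111
Sign bit: 0 (non-negative)
Read directly as an unsigned value:
001000011111 = 512 + 16 + 8 + 4 + 2 + 1 = 543
Value: 543



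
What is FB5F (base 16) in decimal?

Expand by place value (powers of 16):
Digit values: F = 15, B = 11
FB5F = 15 × 16^3 + 11 × 16^2 + 5 × 16^1 + 15 × 16^0
= 15 × 4096 + 11 × 256 + 5 × 16 + 15 × 1
= 61440 + 2816 + 80 + 15
= 64351



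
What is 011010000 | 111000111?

OR: 1 when either bit is 1
  011010000
| 111000111
-----------
  111010111
Decimal: 208 | 455 = 471



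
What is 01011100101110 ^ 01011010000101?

XOR: 1 when bits differ
  01011100101110
^ 01011010000101
----------------
  00000110101011
Decimal: 5934 ^ 5765 = 427



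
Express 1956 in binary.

Using repeated division by 2:
1956 ÷ 2 = 978 remainder 0
978 ÷ 2 = 489 remainder 0
489 ÷ 2 = 244 remainder 1
244 ÷ 2 = 122 remainder 0
122 ÷ 2 = 61 remainder 0
61 ÷ 2 = 30 remainder 1
30 ÷ 2 = 15 remainder 0
15 ÷ 2 = 7 remainder 1
7 ÷ 2 = 3 remainder 1
3 ÷ 2 = 1 remainder 1
1 ÷ 2 = 0 remainder 1
Reading remainders bottom to top: 11110100100



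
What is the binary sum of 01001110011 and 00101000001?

Add column by column from the right: bit + bit + carry-in; write the sum mod 2, carry 1 when the sum is 2 or 3.
carry:  00010000110
        01001110011
+       00101000001
-------------------
       001110110100
(the carry out of the leftmost column, 0, becomes the leading bit)
Decimal check:
  01001110011 = 512 + 64 + 32 + 16 + 2 + 1 = 627
  00101000001 = 256 + 64 + 1 = 321
  627 + 321 = 948, and 001110110100 = 512 + 256 + 128 + 32 + 16 + 4 = 948 ✓



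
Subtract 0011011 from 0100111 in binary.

Method 1 - Direct subtraction (column by column from the right: bit − bit − borrow-in; if negative, add 2 and borrow 1 from the next column):
borrow: 0110000
        0100111
-       0011011
---------------
        0001100

Method 2 - Add two's complement:
Two's complement of 0011011: invert → 1100100, add 1 → 1100101
  0100111
+ 1100101
---------
 10001100  (end carry out of the top bit = 1)
Discarding the end carry: 0001100
Decimal check:
  0100111 = 32 + 4 + 2 + 1 = 39
  0011011 = 16 + 8 + 2 + 1 = 27
  39 - 27 = 12, and 0001100 = 8 + 4 = 12 ✓



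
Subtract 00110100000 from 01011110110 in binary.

Method 1 - Direct subtraction (column by column from the right: bit − bit − borrow-in; if negative, add 2 and borrow 1 from the next column):
borrow: 01000000000
        01011110110
-       00110100000
-------------------
        00101010110

Method 2 - Add two's complement:
Two's complement of 00110100000: invert → 11001011111, add 1 → 11001100000
  01011110110
+ 11001100000
-------------
 100101010110  (end carry out of the top bit = 1)
Discarding the end carry: 00101010110
Decimal check:
  01011110110 = 512 + 128 + 64 + 32 + 16 + 4 + 2 = 758
  00110100000 = 256 + 128 + 32 = 416
  758 - 416 = 342, and 00101010110 = 256 + 64 + 16 + 4 + 2 = 342 ✓



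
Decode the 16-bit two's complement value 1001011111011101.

Binary: 1001011111011101
Sign bit: 1 (negative)
Invert: 0110100000100010
Add 1:  0110100000100011
Magnitude: 0110100000100011 = 16384 + 8192 + 2048 + 32 + 2 + 1 = 26659
Value: -26659



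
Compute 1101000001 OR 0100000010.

OR: 1 when either bit is 1
  1101000001
| 0100000010
------------
  1101000011
Decimal: 833 | 258 = 835



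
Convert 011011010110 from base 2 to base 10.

Sum of powers of 2 for each 1-bit:
2^1 + 2^2 + 2^4 + 2^6 + 2^7 + 2^9 + 2^10
= 2 + 4 + 16 + 64 + 128 + 512 + 1024
= 1750



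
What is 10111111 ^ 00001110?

XOR: 1 when bits differ
  10111111
^ 00001110
----------
  10110001
Decimal: 191 ^ 14 = 177



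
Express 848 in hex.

Using repeated division by 16 (digits 10–15 are A–F):
848 ÷ 16 = 53 remainder 0
53 ÷ 16 = 3 remainder 5
3 ÷ 16 = 0 remainder 3
Reading remainders bottom to top: 350



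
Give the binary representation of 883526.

Using repeated division by 2:
883526 ÷ 2 = 441763 remainder 0
441763 ÷ 2 = 220881 remainder 1
220881 ÷ 2 = 110440 remainder 1
110440 ÷ 2 = 55220 remainder 0
55220 ÷ 2 = 27610 remainder 0
27610 ÷ 2 = 13805 remainder 0
13805 ÷ 2 = 6902 remainder 1
6902 ÷ 2 = 3451 remainder 0
3451 ÷ 2 = 1725 remainder 1
1725 ÷ 2 = 862 remainder 1
862 ÷ 2 = 431 remainder 0
431 ÷ 2 = 215 remainder 1
215 ÷ 2 = 107 remainder 1
107 ÷ 2 = 53 remainder 1
53 ÷ 2 = 26 remainder 1
26 ÷ 2 = 13 remainder 0
13 ÷ 2 = 6 remainder 1
6 ÷ 2 = 3 remainder 0
3 ÷ 2 = 1 remainder 1
1 ÷ 2 = 0 remainder 1
Reading remainders bottom to top: 11010111101101000110



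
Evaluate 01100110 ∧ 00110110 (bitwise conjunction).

AND: 1 only when both bits are 1
  01100110
& 00110110
----------
  00100110
Decimal: 102 & 54 = 38



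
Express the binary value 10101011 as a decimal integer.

Sum of powers of 2 for each 1-bit:
2^0 + 2^1 + 2^3 + 2^5 + 2^7
= 1 + 2 + 8 + 32 + 128
= 171



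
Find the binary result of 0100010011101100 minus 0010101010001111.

Method 1 - Direct subtraction (column by column from the right: bit − bit − borrow-in; if negative, add 2 and borrow 1 from the next column):
borrow: 0111010000111110
        0100010011101100
-       0010101010001111
------------------------
        0001101001011101

Method 2 - Add two's complement:
Two's complement of 0010101010001111: invert → 1101010101110000, add 1 → 1101010101110001
  0100010011101100
+ 1101010101110001
------------------
 10001101001011101  (end carry out of the top bit = 1)
Discarding the end carry: 0001101001011101
Decimal check:
  0100010011101100 = 16384 + 1024 + 128 + 64 + 32 + 8 + 4 = 17644
  0010101010001111 = 8192 + 2048 + 512 + 128 + 8 + 4 + 2 + 1 = 10895
  17644 - 10895 = 6749, and 0001101001011101 = 4096 + 2048 + 512 + 64 + 16 + 8 + 4 + 1 = 6749 ✓



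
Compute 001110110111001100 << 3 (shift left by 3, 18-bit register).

Original: 001110110111001100 (decimal 60876)
Shift left by 3 positions
Append 3 zeros on the right and drop the 3 high bits that overflow the 18-bit width
Result: 110110111001100000 (decimal 224864)
Equivalent: 60876 << 3 = 60876 × 2^3 = 487008, truncated to 18 bits = 224864



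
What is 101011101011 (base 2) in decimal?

Sum of powers of 2 for each 1-bit:
2^0 + 2^1 + 2^3 + 2^5 + 2^6 + 2^7 + 2^9 + 2^11
= 1 + 2 + 8 + 32 + 64 + 128 + 512 + 2048
= 2795



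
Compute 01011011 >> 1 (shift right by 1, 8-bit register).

Original: 01011011 (decimal 91)
Shift right by 1 position
Drop the 1 low bit; fill with zero on the left
Result: 00101101 (decimal 45)
Equivalent: 91 >> 1 = 91 ÷ 2^1 = 45



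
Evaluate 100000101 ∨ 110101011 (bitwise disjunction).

OR: 1 when either bit is 1
  100000101
| 110101011
-----------
  110101111
Decimal: 261 | 427 = 431



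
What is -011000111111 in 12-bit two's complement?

Original: 011000111111
Step 1 - Invert all bits: 100111000000
Step 2 - Add 1: 100111000001
Verification: 011000111111 + 100111000001 = 1000000000000; discarding the end carry (carry out of the top bit) leaves the 12-bit value 000000000000, as required for x + (-x)



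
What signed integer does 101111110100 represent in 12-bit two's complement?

Binary: 101111110100
Sign bit: 1 (negative)
Invert: 010000001011
Add 1:  010000001100
Magnitude: 010000001100 = 1024 + 8 + 4 = 1036
Value: -1036



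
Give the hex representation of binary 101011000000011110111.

Group into 4-bit nibbles from right:
  0001 = 1
  0101 = 5
  1000 = 8
  0000 = 0
  1111 = F
  0111 = 7
Result: 1580F7



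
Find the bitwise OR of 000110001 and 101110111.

OR: 1 when either bit is 1
  000110001
| 101110111
-----------
  101110111
Decimal: 49 | 375 = 375



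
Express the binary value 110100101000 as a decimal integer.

Sum of powers of 2 for each 1-bit:
2^3 + 2^5 + 2^8 + 2^10 + 2^11
= 8 + 32 + 256 + 1024 + 2048
= 3368



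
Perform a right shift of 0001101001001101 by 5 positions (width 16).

Original: 0001101001001101 (decimal 6733)
Shift right by 5 positions
Drop the 5 low bits; fill with zeros on the left
Result: 0000000011010010 (decimal 210)
Equivalent: 6733 >> 5 = 6733 ÷ 2^5 = 210



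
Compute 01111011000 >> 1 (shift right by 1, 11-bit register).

Original: 01111011000 (decimal 984)
Shift right by 1 position
Drop the 1 low bit; fill with zero on the left
Result: 00111101100 (decimal 492)
Equivalent: 984 >> 1 = 984 ÷ 2^1 = 492



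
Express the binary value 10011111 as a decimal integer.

Sum of powers of 2 for each 1-bit:
2^0 + 2^1 + 2^2 + 2^3 + 2^4 + 2^7
= 1 + 2 + 4 + 8 + 16 + 128
= 159



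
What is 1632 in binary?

Using repeated division by 2:
1632 ÷ 2 = 816 remainder 0
816 ÷ 2 = 408 remainder 0
408 ÷ 2 = 204 remainder 0
204 ÷ 2 = 102 remainder 0
102 ÷ 2 = 51 remainder 0
51 ÷ 2 = 25 remainder 1
25 ÷ 2 = 12 remainder 1
12 ÷ 2 = 6 remainder 0
6 ÷ 2 = 3 remainder 0
3 ÷ 2 = 1 remainder 1
1 ÷ 2 = 0 remainder 1
Reading remainders bottom to top: 11001100000



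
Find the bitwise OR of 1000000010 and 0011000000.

OR: 1 when either bit is 1
  1000000010
| 0011000000
------------
  1011000010
Decimal: 514 | 192 = 706



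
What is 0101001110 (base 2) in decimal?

Sum of powers of 2 for each 1-bit:
2^1 + 2^2 + 2^3 + 2^6 + 2^8
= 2 + 4 + 8 + 64 + 256
= 334



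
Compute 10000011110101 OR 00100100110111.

OR: 1 when either bit is 1
  10000011110101
| 00100100110111
----------------
  10100111110111
Decimal: 8437 | 2359 = 10743



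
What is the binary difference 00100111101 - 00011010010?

Method 1 - Direct subtraction (column by column from the right: bit − bit − borrow-in; if negative, add 2 and borrow 1 from the next column):
borrow: 00110000100
        00100111101
-       00011010010
-------------------
        00001101011

Method 2 - Add two's complement:
Two's complement of 00011010010: invert → 11100101101, add 1 → 11100101110
  00100111101
+ 11100101110
-------------
 100001101011  (end carry out of the top bit = 1)
Discarding the end carry: 00001101011
Decimal check:
  00100111101 = 256 + 32 + 16 + 8 + 4 + 1 = 317
  00011010010 = 128 + 64 + 16 + 2 = 210
  317 - 210 = 107, and 00001101011 = 64 + 32 + 8 + 2 + 1 = 107 ✓



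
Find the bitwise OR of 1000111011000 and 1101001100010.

OR: 1 when either bit is 1
  1000111011000
| 1101001100010
---------------
  1101111111010
Decimal: 4568 | 6754 = 7162



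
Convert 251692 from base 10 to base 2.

Using repeated division by 2:
251692 ÷ 2 = 125846 remainder 0
125846 ÷ 2 = 62923 remainder 0
62923 ÷ 2 = 31461 remainder 1
31461 ÷ 2 = 15730 remainder 1
15730 ÷ 2 = 7865 remainder 0
7865 ÷ 2 = 3932 remainder 1
3932 ÷ 2 = 1966 remainder 0
1966 ÷ 2 = 983 remainder 0
983 ÷ 2 = 491 remainder 1
491 ÷ 2 = 245 remainder 1
245 ÷ 2 = 122 remainder 1
122 ÷ 2 = 61 remainder 0
61 ÷ 2 = 30 remainder 1
30 ÷ 2 = 15 remainder 0
15 ÷ 2 = 7 remainder 1
7 ÷ 2 = 3 remainder 1
3 ÷ 2 = 1 remainder 1
1 ÷ 2 = 0 remainder 1
Reading remainders bottom to top: 111101011100101100



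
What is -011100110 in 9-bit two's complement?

Original: 011100110
Step 1 - Invert all bits: 100011001
Step 2 - Add 1: 100011010
Verification: 011100110 + 100011010 = 1000000000; discarding the end carry (carry out of the top bit) leaves the 9-bit value 000000000, as required for x + (-x)



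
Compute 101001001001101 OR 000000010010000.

OR: 1 when either bit is 1
  101001001001101
| 000000010010000
-----------------
  101001011011101
Decimal: 21069 | 144 = 21213



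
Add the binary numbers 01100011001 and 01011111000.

Add column by column from the right: bit + bit + carry-in; write the sum mod 2, carry 1 when the sum is 2 or 3.
carry:  11111110000
        01100011001
+       01011111000
-------------------
       011000010001
(the carry out of the leftmost column, 0, becomes the leading bit)
Decimal check:
  01100011001 = 512 + 256 + 16 + 8 + 1 = 793
  01011111000 = 512 + 128 + 64 + 32 + 16 + 8 = 760
  793 + 760 = 1553, and 011000010001 = 1024 + 512 + 16 + 1 = 1553 ✓



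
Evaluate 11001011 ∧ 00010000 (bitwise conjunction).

AND: 1 only when both bits are 1
  11001011
& 00010000
----------
  00000000
Decimal: 203 & 16 = 0



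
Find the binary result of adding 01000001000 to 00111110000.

Add column by column from the right: bit + bit + carry-in; write the sum mod 2, carry 1 when the sum is 2 or 3.
carry:  00000000000
        01000001000
+       00111110000
-------------------
       001111111000
(the carry out of the leftmost column, 0, becomes the leading bit)
Decimal check:
  01000001000 = 512 + 8 = 520
  00111110000 = 256 + 128 + 64 + 32 + 16 = 496
  520 + 496 = 1016, and 001111111000 = 512 + 256 + 128 + 64 + 32 + 16 + 8 = 1016 ✓



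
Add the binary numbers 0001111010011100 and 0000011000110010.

Add column by column from the right: bit + bit + carry-in; write the sum mod 2, carry 1 when the sum is 2 or 3.
carry:  0011110001100000
        0001111010011100
+       0000011000110010
------------------------
       00010010011001110
(the carry out of the leftmost column, 0, becomes the leading bit)
Decimal check:
  0001111010011100 = 4096 + 2048 + 1024 + 512 + 128 + 16 + 8 + 4 = 7836
  0000011000110010 = 1024 + 512 + 32 + 16 + 2 = 1586
  7836 + 1586 = 9422, and 00010010011001110 = 8192 + 1024 + 128 + 64 + 8 + 4 + 2 = 9422 ✓



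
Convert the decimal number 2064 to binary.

Using repeated division by 2:
2064 ÷ 2 = 1032 remainder 0
1032 ÷ 2 = 516 remainder 0
516 ÷ 2 = 258 remainder 0
258 ÷ 2 = 129 remainder 0
129 ÷ 2 = 64 remainder 1
64 ÷ 2 = 32 remainder 0
32 ÷ 2 = 16 remainder 0
16 ÷ 2 = 8 remainder 0
8 ÷ 2 = 4 remainder 0
4 ÷ 2 = 2 remainder 0
2 ÷ 2 = 1 remainder 0
1 ÷ 2 = 0 remainder 1
Reading remainders bottom to top: 100000010000



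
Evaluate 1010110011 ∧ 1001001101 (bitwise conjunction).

AND: 1 only when both bits are 1
  1010110011
& 1001001101
------------
  1000000001
Decimal: 691 & 589 = 513



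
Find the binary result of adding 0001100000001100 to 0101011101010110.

Add column by column from the right: bit + bit + carry-in; write the sum mod 2, carry 1 when the sum is 2 or 3.
carry:  0010000000111000
        0001100000001100
+       0101011101010110
------------------------
       00110111101100010
(the carry out of the leftmost column, 0, becomes the leading bit)
Decimal check:
  0001100000001100 = 4096 + 2048 + 8 + 4 = 6156
  0101011101010110 = 16384 + 4096 + 1024 + 512 + 256 + 64 + 16 + 4 + 2 = 22358
  6156 + 22358 = 28514, and 00110111101100010 = 16384 + 8192 + 2048 + 1024 + 512 + 256 + 64 + 32 + 2 = 28514 ✓



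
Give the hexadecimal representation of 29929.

Using repeated division by 16 (digits 10–15 are A–F):
29929 ÷ 16 = 1870 remainder 9
1870 ÷ 16 = 116 remainder 14 (E)
116 ÷ 16 = 7 remainder 4
7 ÷ 16 = 0 remainder 7
Reading remainders bottom to top: 74E9



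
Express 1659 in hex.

Using repeated division by 16 (digits 10–15 are A–F):
1659 ÷ 16 = 103 remainder 11 (B)
103 ÷ 16 = 6 remainder 7
6 ÷ 16 = 0 remainder 6
Reading remainders bottom to top: 67B



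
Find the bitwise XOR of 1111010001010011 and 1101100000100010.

XOR: 1 when bits differ
  1111010001010011
^ 1101100000100010
------------------
  0010110001110001
Decimal: 62547 ^ 55330 = 11377



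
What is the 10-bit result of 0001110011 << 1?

Original: 0001110011 (decimal 115)
Shift left by 1 position
Append 1 zero on the right
Result: 0011100110 (decimal 230)
Equivalent: 115 << 1 = 115 × 2^1 = 230



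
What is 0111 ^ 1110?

XOR: 1 when bits differ
  0111
^ 1110
------
  1001
Decimal: 7 ^ 14 = 9



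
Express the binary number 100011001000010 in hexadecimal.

Group into 4-bit nibbles from right:
  0100 = 4
  0110 = 6
  0100 = 4
  0010 = 2
Result: 4642



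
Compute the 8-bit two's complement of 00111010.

Original: 00111010
Step 1 - Invert all bits: 11000101
Step 2 - Add 1: 11000110
Verification: 00111010 + 11000110 = 100000000; discarding the end carry (carry out of the top bit) leaves the 8-bit value 00000000, as required for x + (-x)



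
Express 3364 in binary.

Using repeated division by 2:
3364 ÷ 2 = 1682 remainder 0
1682 ÷ 2 = 841 remainder 0
841 ÷ 2 = 420 remainder 1
420 ÷ 2 = 210 remainder 0
210 ÷ 2 = 105 remainder 0
105 ÷ 2 = 52 remainder 1
52 ÷ 2 = 26 remainder 0
26 ÷ 2 = 13 remainder 0
13 ÷ 2 = 6 remainder 1
6 ÷ 2 = 3 remainder 0
3 ÷ 2 = 1 remainder 1
1 ÷ 2 = 0 remainder 1
Reading remainders bottom to top: 110100100100



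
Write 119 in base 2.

Using repeated division by 2:
119 ÷ 2 = 59 remainder 1
59 ÷ 2 = 29 remainder 1
29 ÷ 2 = 14 remainder 1
14 ÷ 2 = 7 remainder 0
7 ÷ 2 = 3 remainder 1
3 ÷ 2 = 1 remainder 1
1 ÷ 2 = 0 remainder 1
Reading remainders bottom to top: 1110111



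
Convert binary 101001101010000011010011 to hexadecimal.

Group into 4-bit nibbles from right:
  1010 = A
  0110 = 6
  1010 = A
  0000 = 0
  1101 = D
  0011 = 3
Result: A6A0D3



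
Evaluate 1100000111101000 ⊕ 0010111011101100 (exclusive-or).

XOR: 1 when bits differ
  1100000111101000
^ 0010111011101100
------------------
  1110111100000100
Decimal: 49640 ^ 12012 = 61188



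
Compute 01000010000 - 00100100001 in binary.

Method 1 - Direct subtraction (column by column from the right: bit − bit − borrow-in; if negative, add 2 and borrow 1 from the next column):
borrow: 01111011110
        01000010000
-       00100100001
-------------------
        00011101111

Method 2 - Add two's complement:
Two's complement of 00100100001: invert → 11011011110, add 1 → 11011011111
  01000010000
+ 11011011111
-------------
 100011101111  (end carry out of the top bit = 1)
Discarding the end carry: 00011101111
Decimal check:
  01000010000 = 512 + 16 = 528
  00100100001 = 256 + 32 + 1 = 289
  528 - 289 = 239, and 00011101111 = 128 + 64 + 32 + 8 + 4 + 2 + 1 = 239 ✓



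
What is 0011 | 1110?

OR: 1 when either bit is 1
  0011
| 1110
------
  1111
Decimal: 3 | 14 = 15



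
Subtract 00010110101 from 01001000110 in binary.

Method 1 - Direct subtraction (column by column from the right: bit − bit − borrow-in; if negative, add 2 and borrow 1 from the next column):
borrow: 01101100010
        01001000110
-       00010110101
-------------------
        00110010001

Method 2 - Add two's complement:
Two's complement of 00010110101: invert → 11101001010, add 1 → 11101001011
  01001000110
+ 11101001011
-------------
 100110010001  (end carry out of the top bit = 1)
Discarding the end carry: 00110010001
Decimal check:
  01001000110 = 512 + 64 + 4 + 2 = 582
  00010110101 = 128 + 32 + 16 + 4 + 1 = 181
  582 - 181 = 401, and 00110010001 = 256 + 128 + 16 + 1 = 401 ✓



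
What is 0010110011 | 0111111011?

OR: 1 when either bit is 1
  0010110011
| 0111111011
------------
  0111111011
Decimal: 179 | 507 = 507



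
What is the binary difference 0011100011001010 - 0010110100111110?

Method 1 - Direct subtraction (column by column from the right: bit − bit − borrow-in; if negative, add 2 and borrow 1 from the next column):
borrow: 0001111001111000
        0011100011001010
-       0010110100111110
------------------------
        0000101110001100

Method 2 - Add two's complement:
Two's complement of 0010110100111110: invert → 1101001011000001, add 1 → 1101001011000010
  0011100011001010
+ 1101001011000010
------------------
 10000101110001100  (end carry out of the top bit = 1)
Discarding the end carry: 0000101110001100
Decimal check:
  0011100011001010 = 8192 + 4096 + 2048 + 128 + 64 + 8 + 2 = 14538
  0010110100111110 = 8192 + 2048 + 1024 + 256 + 32 + 16 + 8 + 4 + 2 = 11582
  14538 - 11582 = 2956, and 0000101110001100 = 2048 + 512 + 256 + 128 + 8 + 4 = 2956 ✓



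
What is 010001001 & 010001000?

AND: 1 only when both bits are 1
  010001001
& 010001000
-----------
  010001000
Decimal: 137 & 136 = 136



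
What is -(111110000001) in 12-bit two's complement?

Original (sign bit 1, negative): 111110000001
Step 1 - Invert all bits: 000001111110
Step 2 - Add 1: 000001111111
Verification: 111110000001 + 000001111111 = 1000000000000; discarding the end carry (carry out of the top bit) leaves the 12-bit value 000000000000, as required for x + (-x)

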